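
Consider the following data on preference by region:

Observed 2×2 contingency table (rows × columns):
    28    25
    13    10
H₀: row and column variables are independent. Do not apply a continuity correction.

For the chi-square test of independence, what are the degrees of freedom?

df = (r−1)(c−1) = (2−1)·(2−1) = 1

degrees of freedom = 1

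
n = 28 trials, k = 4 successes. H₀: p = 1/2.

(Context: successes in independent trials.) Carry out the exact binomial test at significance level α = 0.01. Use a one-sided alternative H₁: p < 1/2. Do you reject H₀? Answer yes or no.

reject H₀: yes

Exact binomial: n=28, k=4, p₀=1/2=0.5000
P(X≤4) from Σ C(n,i)·p₀^i·(1−p₀)^(n−i)
p-value (one-sided, H₁ less) = 0.00009
At α=0.01: p < α → reject H₀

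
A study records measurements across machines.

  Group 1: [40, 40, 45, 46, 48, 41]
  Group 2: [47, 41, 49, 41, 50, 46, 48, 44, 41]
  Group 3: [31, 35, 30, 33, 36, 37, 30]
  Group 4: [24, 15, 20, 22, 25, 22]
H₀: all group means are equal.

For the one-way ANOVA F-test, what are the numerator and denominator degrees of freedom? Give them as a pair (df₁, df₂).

k = 4 groups, N = 28 total
df = (k−1, N−k) = (4−1, 28−4) = (3, 24)

degrees of freedom = [3, 24]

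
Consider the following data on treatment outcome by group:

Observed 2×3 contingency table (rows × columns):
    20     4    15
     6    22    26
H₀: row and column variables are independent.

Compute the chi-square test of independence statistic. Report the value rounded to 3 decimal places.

Row totals [39, 54], col totals [26, 26, 41], n=93
χ² = (20−10.90)²/10.90 + (4−10.90)²/10.90 + (15−17.19)²/17.19 + (6−15.10)²/15.10 + (22−15.10)²/15.10 + (26−23.81)²/23.81 = 21.0803
df = 2

test statistic = 21.080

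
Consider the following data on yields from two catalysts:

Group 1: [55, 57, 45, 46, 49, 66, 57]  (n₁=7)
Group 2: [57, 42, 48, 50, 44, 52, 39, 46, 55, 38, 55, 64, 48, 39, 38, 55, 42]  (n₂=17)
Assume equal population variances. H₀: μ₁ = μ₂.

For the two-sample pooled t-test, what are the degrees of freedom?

df = n₁ + n₂ − 2 = 7 + 17 − 2 = 22

degrees of freedom = 22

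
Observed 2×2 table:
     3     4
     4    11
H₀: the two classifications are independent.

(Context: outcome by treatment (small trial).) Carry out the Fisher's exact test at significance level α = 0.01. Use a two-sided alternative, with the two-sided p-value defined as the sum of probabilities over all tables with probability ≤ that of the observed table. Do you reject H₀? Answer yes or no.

Margins: r₁=7, r₂=15, c₁=7, c₂=15, n=22
p_obs = C(7,3)·C(15,4)/C(22,7); sum pmf over tables with pmf ≤ p_obs
p-value (two-sided) = 0.63022
At α=0.01: p ≥ α → fail to reject H₀

reject H₀: no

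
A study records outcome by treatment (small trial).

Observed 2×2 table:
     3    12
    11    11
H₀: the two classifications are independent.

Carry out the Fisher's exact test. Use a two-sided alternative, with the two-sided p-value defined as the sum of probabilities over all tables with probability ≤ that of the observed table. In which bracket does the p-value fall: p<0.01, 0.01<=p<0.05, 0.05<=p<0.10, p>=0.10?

Margins: r₁=15, r₂=22, c₁=14, c₂=23, n=37
p_obs = C(15,3)·C(22,11)/C(37,14); sum pmf over tables with pmf ≤ p_obs
p-value (two-sided) = 0.09049
→ bracket: 0.05<=p<0.10

p-value bracket: 0.05<=p<0.10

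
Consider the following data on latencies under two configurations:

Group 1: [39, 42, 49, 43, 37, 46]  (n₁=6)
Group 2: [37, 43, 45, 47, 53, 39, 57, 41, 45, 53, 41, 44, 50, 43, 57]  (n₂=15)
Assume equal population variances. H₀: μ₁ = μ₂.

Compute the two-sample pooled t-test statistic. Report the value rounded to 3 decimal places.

x̄₁=42.667, s₁=4.412, n₁=6
x̄₂=46.333, s₂=6.321, n₂=15
s_p² = [5·4.412² + 14·6.321²]/19 = 34.5614
SE = √(s_p²·(1/6+1/15)) = 2.8398
t = (42.667−46.333)/2.8398 = -1.2912
df = 19

test statistic = -1.291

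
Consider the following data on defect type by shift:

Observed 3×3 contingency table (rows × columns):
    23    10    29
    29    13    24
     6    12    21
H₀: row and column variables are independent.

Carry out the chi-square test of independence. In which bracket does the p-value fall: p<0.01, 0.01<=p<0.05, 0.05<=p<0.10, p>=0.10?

Row totals [62, 66, 39], col totals [58, 35, 74], n=167
χ² = (23−21.53)²/21.53 + (10−12.99)²/12.99 + (29−27.47)²/27.47 + (29−22.92)²/22.92 + (13−13.83)²/13.83 + (24−29.25)²/29.25 + (6−13.54)²/13.54 + (12−8.17)²/8.17 + (21−17.28)²/17.28 = 10.2713
df = 4
p-value (upper-tail) = 0.03610
→ bracket: 0.01<=p<0.05

p-value bracket: 0.01<=p<0.05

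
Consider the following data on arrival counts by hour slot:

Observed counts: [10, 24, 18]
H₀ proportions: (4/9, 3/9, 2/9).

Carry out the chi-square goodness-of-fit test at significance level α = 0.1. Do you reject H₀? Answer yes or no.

n = 52; E_i = n·p_i = [23.11, 17.33, 11.56]
χ² = (10−23.11)²/23.11 + (24−17.33)²/17.33 + (18−11.56)²/11.56 = 13.5962
df = 2
p-value (upper-tail) = 0.00112
At α=0.1: p < α → reject H₀

reject H₀: yes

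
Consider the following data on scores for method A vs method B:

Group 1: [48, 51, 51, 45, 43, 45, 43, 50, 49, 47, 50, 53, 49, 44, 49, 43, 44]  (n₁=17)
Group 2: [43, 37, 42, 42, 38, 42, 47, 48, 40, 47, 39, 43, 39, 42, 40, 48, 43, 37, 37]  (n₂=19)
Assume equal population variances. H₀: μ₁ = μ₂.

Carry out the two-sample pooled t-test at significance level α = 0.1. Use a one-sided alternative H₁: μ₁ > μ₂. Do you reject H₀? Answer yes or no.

reject H₀: yes

x̄₁=47.294, s₁=3.274, n₁=17
x̄₂=41.789, s₂=3.660, n₂=19
s_p² = [16·3.274² + 18·3.660²]/34 = 12.1379
SE = √(s_p²·(1/17+1/19)) = 1.1631
t = (47.294−41.789)/1.1631 = 4.7327
df = 34
p-value (one-sided, H₁ greater) = 0.00002
At α=0.1: p < α → reject H₀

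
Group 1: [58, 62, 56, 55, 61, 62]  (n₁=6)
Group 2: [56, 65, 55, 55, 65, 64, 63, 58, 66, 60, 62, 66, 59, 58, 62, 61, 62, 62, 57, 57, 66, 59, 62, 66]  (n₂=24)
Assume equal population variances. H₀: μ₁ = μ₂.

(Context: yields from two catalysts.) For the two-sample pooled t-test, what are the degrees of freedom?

degrees of freedom = 28

df = n₁ + n₂ − 2 = 6 + 24 − 2 = 28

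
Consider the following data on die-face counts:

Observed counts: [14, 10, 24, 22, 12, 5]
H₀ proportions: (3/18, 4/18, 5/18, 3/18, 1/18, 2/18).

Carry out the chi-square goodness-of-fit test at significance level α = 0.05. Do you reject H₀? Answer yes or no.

n = 87; E_i = n·p_i = [14.50, 19.33, 24.17, 14.50, 4.83, 9.67]
χ² = (14−14.50)²/14.50 + (10−19.33)²/19.33 + (24−24.17)²/24.17 + (22−14.50)²/14.50 + (12−4.83)²/4.83 + (5−9.67)²/9.67 = 21.2828
df = 5
p-value (upper-tail) = 0.00072
At α=0.05: p < α → reject H₀

reject H₀: yes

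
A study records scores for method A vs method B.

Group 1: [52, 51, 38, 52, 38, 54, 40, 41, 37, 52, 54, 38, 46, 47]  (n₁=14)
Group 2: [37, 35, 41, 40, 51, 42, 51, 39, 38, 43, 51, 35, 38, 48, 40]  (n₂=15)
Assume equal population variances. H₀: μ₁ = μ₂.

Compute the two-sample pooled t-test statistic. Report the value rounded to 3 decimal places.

x̄₁=45.714, s₁=6.764, n₁=14
x̄₂=41.933, s₂=5.688, n₂=15
s_p² = [13·6.764² + 14·5.688²]/27 = 38.8071
SE = √(s_p²·(1/14+1/15)) = 2.3150
t = (45.714−41.933)/2.3150 = 1.6333
df = 27

test statistic = 1.633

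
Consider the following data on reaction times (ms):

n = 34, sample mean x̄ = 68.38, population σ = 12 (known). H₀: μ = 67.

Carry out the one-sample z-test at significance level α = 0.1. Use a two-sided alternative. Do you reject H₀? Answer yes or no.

SE = σ/√n = 12/√34 = 2.0580
z = (x̄−μ₀)/SE = (68.38−67)/2.0580 = 0.6706
p-value (two-sided) = 0.50250
At α=0.1: p ≥ α → fail to reject H₀

reject H₀: no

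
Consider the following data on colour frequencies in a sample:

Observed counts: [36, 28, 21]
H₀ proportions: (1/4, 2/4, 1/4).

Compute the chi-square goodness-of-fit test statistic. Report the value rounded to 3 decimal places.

test statistic = 15.188

n = 85; E_i = n·p_i = [21.25, 42.50, 21.25]
χ² = (36−21.25)²/21.25 + (28−42.50)²/42.50 + (21−21.25)²/21.25 = 15.1882
df = 2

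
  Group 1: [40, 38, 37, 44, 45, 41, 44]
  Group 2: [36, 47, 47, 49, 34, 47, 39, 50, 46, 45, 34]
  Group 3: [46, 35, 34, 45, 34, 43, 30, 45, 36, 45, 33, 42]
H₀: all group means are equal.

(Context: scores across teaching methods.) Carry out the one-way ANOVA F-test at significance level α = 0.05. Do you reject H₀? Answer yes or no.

reject H₀: no

Group means [41.29, 43.09, 39.00], grand mean 41.033
SSB = Σnᵢ(x̄ᵢ−x̄)² = 96.629; SSW = ΣΣ(x−x̄ᵢ)² = 806.338
MSB = 96.629/2 = 48.3145; MSW = 806.338/27 = 29.8644
F = MSB/MSW = 1.6178
df = (2, 27)
p-value (upper-tail) = 0.21698
At α=0.05: p ≥ α → fail to reject H₀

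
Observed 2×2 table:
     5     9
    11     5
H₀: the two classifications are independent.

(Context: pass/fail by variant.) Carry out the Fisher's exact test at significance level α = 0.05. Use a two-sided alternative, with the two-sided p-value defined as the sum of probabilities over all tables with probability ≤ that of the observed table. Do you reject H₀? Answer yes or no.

reject H₀: no

Margins: r₁=14, r₂=16, c₁=16, c₂=14, n=30
p_obs = C(14,5)·C(16,11)/C(30,16); sum pmf over tables with pmf ≤ p_obs
p-value (two-sided) = 0.14139
At α=0.05: p ≥ α → fail to reject H₀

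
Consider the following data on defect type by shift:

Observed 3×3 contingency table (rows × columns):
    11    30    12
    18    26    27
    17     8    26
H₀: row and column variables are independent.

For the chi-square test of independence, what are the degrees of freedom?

df = (r−1)(c−1) = (3−1)·(3−1) = 4

degrees of freedom = 4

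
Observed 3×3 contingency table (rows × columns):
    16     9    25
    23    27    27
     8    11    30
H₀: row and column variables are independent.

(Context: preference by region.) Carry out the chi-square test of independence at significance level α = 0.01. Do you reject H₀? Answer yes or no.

Row totals [50, 77, 49], col totals [47, 47, 82], n=176
χ² = (16−13.35)²/13.35 + (9−13.35)²/13.35 + (25−23.30)²/23.30 + (23−20.56)²/20.56 + (27−20.56)²/20.56 + (27−35.88)²/35.88 + (8−13.09)²/13.09 + (11−13.09)²/13.09 + (30−22.83)²/22.83 = 11.1290
df = 4
p-value (upper-tail) = 0.02515
At α=0.01: p ≥ α → fail to reject H₀

reject H₀: no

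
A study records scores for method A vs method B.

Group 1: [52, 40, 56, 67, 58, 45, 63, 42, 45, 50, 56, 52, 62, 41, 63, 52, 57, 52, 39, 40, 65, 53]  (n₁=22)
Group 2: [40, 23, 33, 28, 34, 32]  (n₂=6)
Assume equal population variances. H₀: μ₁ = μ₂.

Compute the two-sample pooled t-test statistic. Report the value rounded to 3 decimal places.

test statistic = 5.417

x̄₁=52.273, s₁=8.751, n₁=22
x̄₂=31.667, s₂=5.750, n₂=6
s_p² = [21·8.751² + 5·5.750²]/26 = 68.2191
SE = √(s_p²·(1/22+1/6)) = 3.8040
t = (52.273−31.667)/3.8040 = 5.4169
df = 26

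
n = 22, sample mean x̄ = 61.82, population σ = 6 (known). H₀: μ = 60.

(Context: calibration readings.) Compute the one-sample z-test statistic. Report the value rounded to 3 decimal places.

SE = σ/√n = 6/√22 = 1.2792
z = (x̄−μ₀)/SE = (61.82−60)/1.2792 = 1.4228

test statistic = 1.423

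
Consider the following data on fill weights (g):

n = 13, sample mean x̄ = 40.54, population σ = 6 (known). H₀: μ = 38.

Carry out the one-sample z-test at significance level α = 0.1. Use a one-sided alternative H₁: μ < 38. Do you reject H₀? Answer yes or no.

SE = σ/√n = 6/√13 = 1.6641
z = (x̄−μ₀)/SE = (40.54−38)/1.6641 = 1.5264
p-value (one-sided, H₁ less) = 0.93654
At α=0.1: p ≥ α → fail to reject H₀

reject H₀: no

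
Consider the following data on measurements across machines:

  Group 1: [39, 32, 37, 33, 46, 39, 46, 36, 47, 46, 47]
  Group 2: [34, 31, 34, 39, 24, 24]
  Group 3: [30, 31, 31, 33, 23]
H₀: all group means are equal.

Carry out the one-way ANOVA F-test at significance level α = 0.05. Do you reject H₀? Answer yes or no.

Group means [40.73, 31.00, 29.60], grand mean 35.545
SSB = Σnᵢ(x̄ᵢ−x̄)² = 596.073; SSW = ΣΣ(x−x̄ᵢ)² = 579.382
MSB = 596.073/2 = 298.0364; MSW = 579.382/19 = 30.4938
F = MSB/MSW = 9.7737
df = (2, 19)
p-value (upper-tail) = 0.00121
At α=0.05: p < α → reject H₀

reject H₀: yes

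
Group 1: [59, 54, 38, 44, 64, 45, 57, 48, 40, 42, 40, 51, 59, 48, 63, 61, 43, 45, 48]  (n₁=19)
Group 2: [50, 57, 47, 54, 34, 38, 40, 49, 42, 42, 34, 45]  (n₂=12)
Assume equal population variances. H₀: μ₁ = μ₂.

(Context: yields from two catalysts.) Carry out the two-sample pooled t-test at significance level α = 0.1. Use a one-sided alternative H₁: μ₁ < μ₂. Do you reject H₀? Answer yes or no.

x̄₁=49.947, s₁=8.396, n₁=19
x̄₂=44.333, s₂=7.377, n₂=12
s_p² = [18·8.396² + 11·7.377²]/29 = 64.4005
SE = √(s_p²·(1/19+1/12)) = 2.9591
t = (49.947−44.333)/2.9591 = 1.8972
df = 29
p-value (one-sided, H₁ less) = 0.96610
At α=0.1: p ≥ α → fail to reject H₀

reject H₀: no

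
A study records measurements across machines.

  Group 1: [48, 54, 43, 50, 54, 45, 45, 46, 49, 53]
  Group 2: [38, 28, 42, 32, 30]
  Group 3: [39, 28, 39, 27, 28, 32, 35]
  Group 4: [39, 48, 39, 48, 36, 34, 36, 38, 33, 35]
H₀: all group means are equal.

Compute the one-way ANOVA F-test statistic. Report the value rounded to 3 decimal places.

Group means [48.70, 34.00, 32.57, 38.60], grand mean 39.719
SSB = Σnᵢ(x̄ᵢ−x̄)² = 1340.254; SSW = ΣΣ(x−x̄ᵢ)² = 698.214
MSB = 1340.254/3 = 446.7515; MSW = 698.214/28 = 24.9362
F = MSB/MSW = 17.9158
df = (3, 28)

test statistic = 17.916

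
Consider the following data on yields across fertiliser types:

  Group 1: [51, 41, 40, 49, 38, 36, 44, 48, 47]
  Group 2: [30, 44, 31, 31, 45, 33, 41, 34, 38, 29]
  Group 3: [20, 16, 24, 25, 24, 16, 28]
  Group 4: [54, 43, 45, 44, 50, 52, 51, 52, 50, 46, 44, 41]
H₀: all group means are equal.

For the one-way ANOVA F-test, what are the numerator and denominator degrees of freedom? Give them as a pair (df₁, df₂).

k = 4 groups, N = 38 total
df = (k−1, N−k) = (4−1, 38−4) = (3, 34)

degrees of freedom = [3, 34]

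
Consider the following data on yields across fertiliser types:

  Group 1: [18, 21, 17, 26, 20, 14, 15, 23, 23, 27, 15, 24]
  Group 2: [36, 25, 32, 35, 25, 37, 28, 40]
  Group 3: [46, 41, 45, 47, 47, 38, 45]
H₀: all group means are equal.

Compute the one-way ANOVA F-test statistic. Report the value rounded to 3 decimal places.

test statistic = 60.195

Group means [20.25, 32.25, 44.14], grand mean 30.000
SSB = Σnᵢ(x̄ᵢ−x̄)² = 2581.393; SSW = ΣΣ(x−x̄ᵢ)² = 514.607
MSB = 2581.393/2 = 1290.6964; MSW = 514.607/24 = 21.4420
F = MSB/MSW = 60.1949
df = (2, 24)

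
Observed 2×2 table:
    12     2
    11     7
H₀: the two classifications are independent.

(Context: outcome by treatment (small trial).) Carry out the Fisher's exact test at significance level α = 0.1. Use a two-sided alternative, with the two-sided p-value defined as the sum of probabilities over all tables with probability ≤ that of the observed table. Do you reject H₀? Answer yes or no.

reject H₀: no

Margins: r₁=14, r₂=18, c₁=23, c₂=9, n=32
p_obs = C(14,12)·C(18,11)/C(32,23); sum pmf over tables with pmf ≤ p_obs
p-value (two-sided) = 0.23491
At α=0.1: p ≥ α → fail to reject H₀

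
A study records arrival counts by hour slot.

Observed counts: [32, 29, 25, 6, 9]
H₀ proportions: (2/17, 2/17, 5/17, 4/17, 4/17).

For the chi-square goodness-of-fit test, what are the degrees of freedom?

degrees of freedom = 4

df = k − 1 = 5 − 1 = 4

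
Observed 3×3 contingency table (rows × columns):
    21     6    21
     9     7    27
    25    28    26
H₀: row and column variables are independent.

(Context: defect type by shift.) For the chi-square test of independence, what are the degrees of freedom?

degrees of freedom = 4

df = (r−1)(c−1) = (3−1)·(3−1) = 4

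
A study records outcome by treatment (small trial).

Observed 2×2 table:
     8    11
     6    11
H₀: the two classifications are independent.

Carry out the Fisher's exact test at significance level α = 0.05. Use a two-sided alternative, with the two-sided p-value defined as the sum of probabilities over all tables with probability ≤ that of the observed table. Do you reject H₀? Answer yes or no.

reject H₀: no

Margins: r₁=19, r₂=17, c₁=14, c₂=22, n=36
p_obs = C(19,8)·C(17,6)/C(36,14); sum pmf over tables with pmf ≤ p_obs
p-value (two-sided) = 0.74187
At α=0.05: p ≥ α → fail to reject H₀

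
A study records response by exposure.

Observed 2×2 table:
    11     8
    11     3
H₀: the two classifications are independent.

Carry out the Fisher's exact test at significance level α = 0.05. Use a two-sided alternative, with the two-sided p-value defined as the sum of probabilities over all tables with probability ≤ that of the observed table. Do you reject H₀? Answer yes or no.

Margins: r₁=19, r₂=14, c₁=22, c₂=11, n=33
p_obs = C(19,11)·C(14,11)/C(33,22); sum pmf over tables with pmf ≤ p_obs
p-value (two-sided) = 0.27830
At α=0.05: p ≥ α → fail to reject H₀

reject H₀: no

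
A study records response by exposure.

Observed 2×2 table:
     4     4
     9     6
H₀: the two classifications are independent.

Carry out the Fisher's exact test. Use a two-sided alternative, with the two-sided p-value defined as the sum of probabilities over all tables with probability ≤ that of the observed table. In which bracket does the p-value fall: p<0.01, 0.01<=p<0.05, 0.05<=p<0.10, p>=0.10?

Margins: r₁=8, r₂=15, c₁=13, c₂=10, n=23
p_obs = C(8,4)·C(15,9)/C(23,13); sum pmf over tables with pmf ≤ p_obs
p-value (two-sided) = 0.68502
→ bracket: p>=0.10

p-value bracket: p>=0.10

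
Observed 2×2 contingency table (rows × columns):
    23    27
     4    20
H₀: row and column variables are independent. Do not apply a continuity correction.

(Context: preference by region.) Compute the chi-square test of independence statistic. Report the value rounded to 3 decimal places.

Row totals [50, 24], col totals [27, 47], n=74
χ² = (23−18.24)²/18.24 + (27−31.76)²/31.76 + (4−8.76)²/8.76 + (20−15.24)²/15.24 = 6.0211
df = 1

test statistic = 6.021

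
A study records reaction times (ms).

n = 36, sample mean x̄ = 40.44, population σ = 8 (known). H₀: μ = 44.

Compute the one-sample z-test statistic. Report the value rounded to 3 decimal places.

SE = σ/√n = 8/√36 = 1.3333
z = (x̄−μ₀)/SE = (40.44−44)/1.3333 = -2.6700

test statistic = -2.670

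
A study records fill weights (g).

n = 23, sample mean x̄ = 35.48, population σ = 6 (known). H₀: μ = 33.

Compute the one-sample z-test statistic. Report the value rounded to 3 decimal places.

test statistic = 1.982

SE = σ/√n = 6/√23 = 1.2511
z = (x̄−μ₀)/SE = (35.48−33)/1.2511 = 1.9823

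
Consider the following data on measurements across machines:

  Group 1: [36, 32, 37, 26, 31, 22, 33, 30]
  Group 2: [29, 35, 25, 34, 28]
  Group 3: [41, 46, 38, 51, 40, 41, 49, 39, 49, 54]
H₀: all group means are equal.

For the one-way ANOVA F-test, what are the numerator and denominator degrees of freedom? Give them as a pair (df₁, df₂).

degrees of freedom = [2, 20]

k = 3 groups, N = 23 total
df = (k−1, N−k) = (3−1, 23−3) = (2, 20)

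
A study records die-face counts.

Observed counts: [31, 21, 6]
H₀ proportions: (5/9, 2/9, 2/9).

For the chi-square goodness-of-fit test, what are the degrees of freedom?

df = k − 1 = 3 − 1 = 2

degrees of freedom = 2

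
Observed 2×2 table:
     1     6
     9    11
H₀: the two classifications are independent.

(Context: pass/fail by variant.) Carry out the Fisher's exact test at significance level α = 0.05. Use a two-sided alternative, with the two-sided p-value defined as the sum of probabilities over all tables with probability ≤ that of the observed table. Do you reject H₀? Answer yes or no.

Margins: r₁=7, r₂=20, c₁=10, c₂=17, n=27
p_obs = C(7,1)·C(20,9)/C(27,10); sum pmf over tables with pmf ≤ p_obs
p-value (two-sided) = 0.20401
At α=0.05: p ≥ α → fail to reject H₀

reject H₀: no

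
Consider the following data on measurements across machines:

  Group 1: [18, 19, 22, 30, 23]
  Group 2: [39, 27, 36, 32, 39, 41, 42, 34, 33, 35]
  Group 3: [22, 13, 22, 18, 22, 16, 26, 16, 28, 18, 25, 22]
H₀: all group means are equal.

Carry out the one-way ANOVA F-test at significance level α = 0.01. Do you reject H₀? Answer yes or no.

Group means [22.40, 35.80, 20.67], grand mean 26.593
SSB = Σnᵢ(x̄ᵢ−x̄)² = 1357.052; SSW = ΣΣ(x−x̄ᵢ)² = 503.467
MSB = 1357.052/2 = 678.5259; MSW = 503.467/24 = 20.9778
F = MSB/MSW = 32.3450
df = (2, 24)
p-value (upper-tail) = 0.00000
At α=0.01: p < α → reject H₀

reject H₀: yes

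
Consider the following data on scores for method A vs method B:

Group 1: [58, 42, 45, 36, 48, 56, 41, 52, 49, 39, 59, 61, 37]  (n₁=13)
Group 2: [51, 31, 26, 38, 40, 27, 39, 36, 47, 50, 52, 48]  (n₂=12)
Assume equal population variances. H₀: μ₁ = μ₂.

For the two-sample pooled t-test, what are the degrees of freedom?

degrees of freedom = 23

df = n₁ + n₂ − 2 = 13 + 12 − 2 = 23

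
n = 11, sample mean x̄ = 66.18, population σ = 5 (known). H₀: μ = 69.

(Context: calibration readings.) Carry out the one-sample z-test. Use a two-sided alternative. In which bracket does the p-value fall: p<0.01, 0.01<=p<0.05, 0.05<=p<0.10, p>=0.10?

SE = σ/√n = 5/√11 = 1.5076
z = (x̄−μ₀)/SE = (66.18−69)/1.5076 = -1.8706
p-value (two-sided) = 0.06140
→ bracket: 0.05<=p<0.10

p-value bracket: 0.05<=p<0.10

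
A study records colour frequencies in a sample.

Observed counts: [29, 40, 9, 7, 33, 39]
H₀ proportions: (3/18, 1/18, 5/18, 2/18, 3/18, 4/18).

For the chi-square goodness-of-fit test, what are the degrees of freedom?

degrees of freedom = 5

df = k − 1 = 6 − 1 = 5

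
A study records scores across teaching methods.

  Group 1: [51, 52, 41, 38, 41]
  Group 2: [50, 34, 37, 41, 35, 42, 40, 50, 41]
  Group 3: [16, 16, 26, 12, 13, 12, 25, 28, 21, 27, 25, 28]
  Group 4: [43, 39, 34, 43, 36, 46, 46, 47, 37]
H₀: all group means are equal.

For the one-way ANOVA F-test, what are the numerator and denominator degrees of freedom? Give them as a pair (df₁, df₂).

degrees of freedom = [3, 31]

k = 4 groups, N = 35 total
df = (k−1, N−k) = (4−1, 35−4) = (3, 31)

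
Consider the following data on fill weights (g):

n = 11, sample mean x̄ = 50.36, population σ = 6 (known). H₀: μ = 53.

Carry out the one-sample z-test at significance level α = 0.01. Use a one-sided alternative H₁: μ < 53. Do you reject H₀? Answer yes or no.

reject H₀: no

SE = σ/√n = 6/√11 = 1.8091
z = (x̄−μ₀)/SE = (50.36−53)/1.8091 = -1.4593
p-value (one-sided, H₁ less) = 0.07224
At α=0.01: p ≥ α → fail to reject H₀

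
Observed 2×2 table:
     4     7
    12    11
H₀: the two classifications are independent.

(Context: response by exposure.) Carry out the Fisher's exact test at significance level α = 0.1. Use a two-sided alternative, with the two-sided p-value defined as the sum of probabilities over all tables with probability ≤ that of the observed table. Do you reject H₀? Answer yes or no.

Margins: r₁=11, r₂=23, c₁=16, c₂=18, n=34
p_obs = C(11,4)·C(23,12)/C(34,16); sum pmf over tables with pmf ≤ p_obs
p-value (two-sided) = 0.47675
At α=0.1: p ≥ α → fail to reject H₀

reject H₀: no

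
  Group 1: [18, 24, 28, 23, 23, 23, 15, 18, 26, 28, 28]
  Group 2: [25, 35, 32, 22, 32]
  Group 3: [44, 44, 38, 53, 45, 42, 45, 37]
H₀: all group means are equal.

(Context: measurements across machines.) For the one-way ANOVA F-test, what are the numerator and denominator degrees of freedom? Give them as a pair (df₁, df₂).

k = 3 groups, N = 24 total
df = (k−1, N−k) = (3−1, 24−3) = (2, 21)

degrees of freedom = [2, 21]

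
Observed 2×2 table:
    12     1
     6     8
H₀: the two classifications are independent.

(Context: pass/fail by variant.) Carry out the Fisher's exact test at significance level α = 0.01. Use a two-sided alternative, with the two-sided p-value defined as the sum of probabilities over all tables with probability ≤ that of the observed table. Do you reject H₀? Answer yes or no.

Margins: r₁=13, r₂=14, c₁=18, c₂=9, n=27
p_obs = C(13,12)·C(14,6)/C(27,18); sum pmf over tables with pmf ≤ p_obs
p-value (two-sided) = 0.01275
At α=0.01: p ≥ α → fail to reject H₀

reject H₀: no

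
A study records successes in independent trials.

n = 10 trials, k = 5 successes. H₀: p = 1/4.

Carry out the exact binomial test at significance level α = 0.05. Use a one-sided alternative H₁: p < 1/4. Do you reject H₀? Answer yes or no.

reject H₀: no

Exact binomial: n=10, k=5, p₀=1/4=0.2500
P(X≤5) from Σ C(n,i)·p₀^i·(1−p₀)^(n−i)
p-value (one-sided, H₁ less) = 0.98027
At α=0.05: p ≥ α → fail to reject H₀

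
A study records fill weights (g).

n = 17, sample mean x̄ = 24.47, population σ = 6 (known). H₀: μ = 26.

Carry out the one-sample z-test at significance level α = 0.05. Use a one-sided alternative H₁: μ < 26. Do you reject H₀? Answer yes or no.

reject H₀: no

SE = σ/√n = 6/√17 = 1.4552
z = (x̄−μ₀)/SE = (24.47−26)/1.4552 = -1.0514
p-value (one-sided, H₁ less) = 0.14654
At α=0.05: p ≥ α → fail to reject H₀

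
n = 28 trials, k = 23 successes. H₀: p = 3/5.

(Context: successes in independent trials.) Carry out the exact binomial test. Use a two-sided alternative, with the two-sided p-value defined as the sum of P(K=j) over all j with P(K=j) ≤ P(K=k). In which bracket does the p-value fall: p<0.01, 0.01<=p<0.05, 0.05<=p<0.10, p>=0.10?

Exact binomial: n=28, k=23, p₀=3/5=0.6000
P(X=j) = C(n,j)·p₀^j·(1−p₀)^(n−j); p = Σ P(X=j) over j with P(X=j) ≤ P(X=23)
p-value (two-sided) = 0.01927
→ bracket: 0.01<=p<0.05

p-value bracket: 0.01<=p<0.05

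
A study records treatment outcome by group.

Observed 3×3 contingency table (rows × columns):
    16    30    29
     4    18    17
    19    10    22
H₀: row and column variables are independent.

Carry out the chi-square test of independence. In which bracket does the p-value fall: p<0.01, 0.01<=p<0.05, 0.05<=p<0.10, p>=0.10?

Row totals [75, 39, 51], col totals [39, 58, 68], n=165
χ² = (16−17.73)²/17.73 + (30−26.36)²/26.36 + (29−30.91)²/30.91 + (4−9.22)²/9.22 + (18−13.71)²/13.71 + (17−16.07)²/16.07 + (19−12.05)²/12.05 + (10−17.93)²/17.93 + (22−21.02)²/21.02 = 12.6912
df = 4
p-value (upper-tail) = 0.01289
→ bracket: 0.01<=p<0.05

p-value bracket: 0.01<=p<0.05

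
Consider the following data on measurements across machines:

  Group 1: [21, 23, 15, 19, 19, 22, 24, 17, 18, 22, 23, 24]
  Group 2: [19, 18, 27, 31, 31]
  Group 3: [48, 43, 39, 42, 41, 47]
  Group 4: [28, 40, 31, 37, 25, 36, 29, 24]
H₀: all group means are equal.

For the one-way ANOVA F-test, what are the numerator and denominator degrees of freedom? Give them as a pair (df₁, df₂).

k = 4 groups, N = 31 total
df = (k−1, N−k) = (4−1, 31−4) = (3, 27)

degrees of freedom = [3, 27]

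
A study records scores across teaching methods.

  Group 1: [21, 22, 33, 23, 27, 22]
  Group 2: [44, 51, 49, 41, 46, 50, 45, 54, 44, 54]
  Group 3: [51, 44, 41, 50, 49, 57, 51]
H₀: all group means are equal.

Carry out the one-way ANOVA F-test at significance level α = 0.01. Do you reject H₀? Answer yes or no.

reject H₀: yes

Group means [24.67, 47.80, 49.00], grand mean 42.130
SSB = Σnᵢ(x̄ᵢ−x̄)² = 2481.675; SSW = ΣΣ(x−x̄ᵢ)² = 446.933
MSB = 2481.675/2 = 1240.8377; MSW = 446.933/20 = 22.3467
F = MSB/MSW = 55.5267
df = (2, 20)
p-value (upper-tail) = 0.00000
At α=0.01: p < α → reject H₀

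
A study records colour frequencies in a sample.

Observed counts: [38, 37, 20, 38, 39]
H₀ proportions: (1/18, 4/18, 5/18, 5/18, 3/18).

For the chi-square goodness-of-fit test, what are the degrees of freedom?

df = k − 1 = 5 − 1 = 4

degrees of freedom = 4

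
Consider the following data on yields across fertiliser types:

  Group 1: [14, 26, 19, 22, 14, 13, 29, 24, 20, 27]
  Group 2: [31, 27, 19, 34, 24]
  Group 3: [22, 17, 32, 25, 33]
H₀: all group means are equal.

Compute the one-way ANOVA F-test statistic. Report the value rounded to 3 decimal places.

Group means [20.80, 27.00, 25.80], grand mean 23.600
SSB = Σnᵢ(x̄ᵢ−x̄)² = 160.400; SSW = ΣΣ(x−x̄ᵢ)² = 622.400
MSB = 160.400/2 = 80.2000; MSW = 622.400/17 = 36.6118
F = MSB/MSW = 2.1906
df = (2, 17)

test statistic = 2.191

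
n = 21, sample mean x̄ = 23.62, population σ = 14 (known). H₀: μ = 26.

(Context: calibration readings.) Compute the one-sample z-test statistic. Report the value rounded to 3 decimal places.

SE = σ/√n = 14/√21 = 3.0551
z = (x̄−μ₀)/SE = (23.62−26)/3.0551 = -0.7790

test statistic = -0.779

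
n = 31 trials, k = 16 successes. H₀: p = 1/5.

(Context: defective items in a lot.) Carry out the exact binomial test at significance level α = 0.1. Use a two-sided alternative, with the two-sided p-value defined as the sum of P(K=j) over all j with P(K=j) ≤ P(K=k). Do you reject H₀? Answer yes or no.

Exact binomial: n=31, k=16, p₀=1/5=0.2000
P(X=j) = C(n,j)·p₀^j·(1−p₀)^(n−j); p = Σ P(X=j) over j with P(X=j) ≤ P(X=16)
p-value (two-sided) = 0.00009
At α=0.1: p < α → reject H₀

reject H₀: yes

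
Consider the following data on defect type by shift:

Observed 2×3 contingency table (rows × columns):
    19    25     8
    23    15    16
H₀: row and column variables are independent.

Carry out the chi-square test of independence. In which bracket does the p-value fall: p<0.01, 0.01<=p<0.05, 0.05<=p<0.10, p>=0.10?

p-value bracket: 0.05<=p<0.10

Row totals [52, 54], col totals [42, 40, 24], n=106
χ² = (19−20.60)²/20.60 + (25−19.62)²/19.62 + (8−11.77)²/11.77 + (23−21.40)²/21.40 + (15−20.38)²/20.38 + (16−12.23)²/12.23 = 5.5118
df = 2
p-value (upper-tail) = 0.06355
→ bracket: 0.05<=p<0.10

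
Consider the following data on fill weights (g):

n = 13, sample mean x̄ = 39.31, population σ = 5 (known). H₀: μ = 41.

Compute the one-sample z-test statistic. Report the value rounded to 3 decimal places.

test statistic = -1.219

SE = σ/√n = 5/√13 = 1.3868
z = (x̄−μ₀)/SE = (39.31−41)/1.3868 = -1.2187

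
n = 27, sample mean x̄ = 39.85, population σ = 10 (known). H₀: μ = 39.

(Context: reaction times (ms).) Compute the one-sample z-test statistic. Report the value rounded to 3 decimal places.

SE = σ/√n = 10/√27 = 1.9245
z = (x̄−μ₀)/SE = (39.85−39)/1.9245 = 0.4417

test statistic = 0.442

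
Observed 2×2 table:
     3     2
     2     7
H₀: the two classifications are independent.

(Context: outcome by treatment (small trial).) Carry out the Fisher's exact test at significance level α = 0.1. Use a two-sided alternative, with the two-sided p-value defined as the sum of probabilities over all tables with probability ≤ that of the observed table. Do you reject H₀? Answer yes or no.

Margins: r₁=5, r₂=9, c₁=5, c₂=9, n=14
p_obs = C(5,3)·C(9,2)/C(14,5); sum pmf over tables with pmf ≤ p_obs
p-value (two-sided) = 0.26573
At α=0.1: p ≥ α → fail to reject H₀

reject H₀: no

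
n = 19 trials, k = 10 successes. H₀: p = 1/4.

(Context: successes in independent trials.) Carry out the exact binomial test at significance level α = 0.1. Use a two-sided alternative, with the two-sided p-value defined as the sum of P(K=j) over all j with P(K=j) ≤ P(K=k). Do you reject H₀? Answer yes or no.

reject H₀: yes

Exact binomial: n=19, k=10, p₀=1/4=0.2500
P(X=j) = C(n,j)·p₀^j·(1−p₀)^(n−j); p = Σ P(X=j) over j with P(X=j) ≤ P(X=10)
p-value (two-sided) = 0.01313
At α=0.1: p < α → reject H₀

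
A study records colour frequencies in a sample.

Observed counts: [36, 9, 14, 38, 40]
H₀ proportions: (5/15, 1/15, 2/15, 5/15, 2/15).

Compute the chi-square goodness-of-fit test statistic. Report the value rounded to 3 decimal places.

test statistic = 30.190

n = 137; E_i = n·p_i = [45.67, 9.13, 18.27, 45.67, 18.27]
χ² = (36−45.67)²/45.67 + (9−9.13)²/9.13 + (14−18.27)²/18.27 + (38−45.67)²/45.67 + (40−18.27)²/18.27 = 30.1898
df = 4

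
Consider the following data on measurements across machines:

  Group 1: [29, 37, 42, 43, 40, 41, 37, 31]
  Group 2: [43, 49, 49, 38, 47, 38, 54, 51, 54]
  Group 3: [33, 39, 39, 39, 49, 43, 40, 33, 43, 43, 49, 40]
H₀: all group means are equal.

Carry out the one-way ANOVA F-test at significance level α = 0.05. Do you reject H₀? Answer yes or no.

Group means [37.50, 47.00, 40.83], grand mean 41.828
SSB = Σnᵢ(x̄ᵢ−x̄)² = 402.471; SSW = ΣΣ(x−x̄ᵢ)² = 765.667
MSB = 402.471/2 = 201.2356; MSW = 765.667/26 = 29.4487
F = MSB/MSW = 6.8334
df = (2, 26)
p-value (upper-tail) = 0.00412
At α=0.05: p < α → reject H₀

reject H₀: yes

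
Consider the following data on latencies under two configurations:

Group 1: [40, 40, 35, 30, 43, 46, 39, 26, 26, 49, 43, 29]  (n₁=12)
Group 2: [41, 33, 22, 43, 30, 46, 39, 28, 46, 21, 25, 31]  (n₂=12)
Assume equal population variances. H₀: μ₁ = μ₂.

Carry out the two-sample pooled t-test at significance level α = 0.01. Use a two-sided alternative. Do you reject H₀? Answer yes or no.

reject H₀: no

x̄₁=37.167, s₁=7.849, n₁=12
x̄₂=33.750, s₂=9.037, n₂=12
s_p² = [11·7.849² + 11·9.037²]/22 = 71.6326
SE = √(s_p²·(1/12+1/12)) = 3.4553
t = (37.167−33.750)/3.4553 = 0.9888
df = 22
p-value (two-sided) = 0.33350
At α=0.01: p ≥ α → fail to reject H₀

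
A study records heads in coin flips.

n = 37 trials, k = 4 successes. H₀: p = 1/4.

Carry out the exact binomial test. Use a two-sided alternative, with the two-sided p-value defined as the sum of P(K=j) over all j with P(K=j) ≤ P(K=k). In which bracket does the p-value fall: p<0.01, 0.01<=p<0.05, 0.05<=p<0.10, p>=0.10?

p-value bracket: 0.05<=p<0.10

Exact binomial: n=37, k=4, p₀=1/4=0.2500
P(X=j) = C(n,j)·p₀^j·(1−p₀)^(n−j); p = Σ P(X=j) over j with P(X=j) ≤ P(X=4)
p-value (two-sided) = 0.05560
→ bracket: 0.05<=p<0.10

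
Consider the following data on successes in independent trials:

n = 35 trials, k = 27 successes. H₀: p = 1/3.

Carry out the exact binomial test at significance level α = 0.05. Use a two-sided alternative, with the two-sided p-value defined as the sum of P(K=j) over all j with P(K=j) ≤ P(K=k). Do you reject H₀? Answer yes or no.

Exact binomial: n=35, k=27, p₀=1/3=0.3333
P(X=j) = C(n,j)·p₀^j·(1−p₀)^(n−j); p = Σ P(X=j) over j with P(X=j) ≤ P(X=27)
p-value (two-sided) = 0.00000
At α=0.05: p < α → reject H₀

reject H₀: yes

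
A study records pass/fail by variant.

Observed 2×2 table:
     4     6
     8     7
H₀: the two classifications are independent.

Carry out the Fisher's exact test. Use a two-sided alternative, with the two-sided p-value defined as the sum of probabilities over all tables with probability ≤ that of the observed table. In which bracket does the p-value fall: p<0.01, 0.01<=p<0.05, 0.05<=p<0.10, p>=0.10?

p-value bracket: p>=0.10

Margins: r₁=10, r₂=15, c₁=12, c₂=13, n=25
p_obs = C(10,4)·C(15,8)/C(25,12); sum pmf over tables with pmf ≤ p_obs
p-value (two-sided) = 0.68817
→ bracket: p>=0.10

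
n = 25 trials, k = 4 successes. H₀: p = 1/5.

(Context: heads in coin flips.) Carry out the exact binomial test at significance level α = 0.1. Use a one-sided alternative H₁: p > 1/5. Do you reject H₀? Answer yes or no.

Exact binomial: n=25, k=4, p₀=1/5=0.2000
P(X≥4) from Σ C(n,i)·p₀^i·(1−p₀)^(n−i)
p-value (one-sided, H₁ greater) = 0.76601
At α=0.1: p ≥ α → fail to reject H₀

reject H₀: no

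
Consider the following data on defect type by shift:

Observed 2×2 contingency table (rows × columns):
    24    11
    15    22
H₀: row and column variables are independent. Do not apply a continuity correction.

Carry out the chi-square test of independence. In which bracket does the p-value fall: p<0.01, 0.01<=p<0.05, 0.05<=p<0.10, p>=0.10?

p-value bracket: 0.01<=p<0.05

Row totals [35, 37], col totals [39, 33], n=72
χ² = (24−18.96)²/18.96 + (11−16.04)²/16.04 + (15−20.04)²/20.04 + (22−16.96)²/16.96 = 5.6924
df = 1
p-value (upper-tail) = 0.01704
→ bracket: 0.01<=p<0.05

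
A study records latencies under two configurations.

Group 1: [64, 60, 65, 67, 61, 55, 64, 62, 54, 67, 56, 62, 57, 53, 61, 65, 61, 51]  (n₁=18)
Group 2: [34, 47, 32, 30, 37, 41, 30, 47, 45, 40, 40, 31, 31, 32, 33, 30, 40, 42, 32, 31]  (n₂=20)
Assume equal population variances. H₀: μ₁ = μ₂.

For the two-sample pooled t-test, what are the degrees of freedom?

df = n₁ + n₂ − 2 = 18 + 20 − 2 = 36

degrees of freedom = 36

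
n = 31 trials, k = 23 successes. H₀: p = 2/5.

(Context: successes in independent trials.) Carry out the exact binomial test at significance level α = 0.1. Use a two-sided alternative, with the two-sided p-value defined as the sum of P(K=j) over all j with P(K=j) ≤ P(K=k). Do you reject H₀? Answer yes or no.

reject H₀: yes

Exact binomial: n=31, k=23, p₀=2/5=0.4000
P(X=j) = C(n,j)·p₀^j·(1−p₀)^(n−j); p = Σ P(X=j) over j with P(X=j) ≤ P(X=23)
p-value (two-sided) = 0.00015
At α=0.1: p < α → reject H₀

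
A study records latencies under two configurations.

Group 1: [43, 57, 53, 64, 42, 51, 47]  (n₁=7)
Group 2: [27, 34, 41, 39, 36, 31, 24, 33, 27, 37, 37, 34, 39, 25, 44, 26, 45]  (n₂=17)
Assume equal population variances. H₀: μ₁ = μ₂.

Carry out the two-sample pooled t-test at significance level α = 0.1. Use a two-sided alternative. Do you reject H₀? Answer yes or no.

x̄₁=51.000, s₁=7.853, n₁=7
x̄₂=34.059, s₂=6.590, n₂=17
s_p² = [6·7.853² + 16·6.590²]/22 = 48.4064
SE = √(s_p²·(1/7+1/17)) = 3.1245
t = (51.000−34.059)/3.1245 = 5.4220
df = 22
p-value (two-sided) = 0.00002
At α=0.1: p < α → reject H₀

reject H₀: yes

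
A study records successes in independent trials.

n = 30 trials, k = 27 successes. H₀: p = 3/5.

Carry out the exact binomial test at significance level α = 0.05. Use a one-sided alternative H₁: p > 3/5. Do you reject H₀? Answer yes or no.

reject H₀: yes

Exact binomial: n=30, k=27, p₀=3/5=0.6000
P(X≥27) from Σ C(n,i)·p₀^i·(1−p₀)^(n−i)
p-value (one-sided, H₁ greater) = 0.00031
At α=0.05: p < α → reject H₀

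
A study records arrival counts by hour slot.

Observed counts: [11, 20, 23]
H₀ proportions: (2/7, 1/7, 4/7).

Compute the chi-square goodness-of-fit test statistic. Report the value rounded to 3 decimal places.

test statistic = 22.838

n = 54; E_i = n·p_i = [15.43, 7.71, 30.86]
χ² = (11−15.43)²/15.43 + (20−7.71)²/7.71 + (23−30.86)²/30.86 = 22.8380
df = 2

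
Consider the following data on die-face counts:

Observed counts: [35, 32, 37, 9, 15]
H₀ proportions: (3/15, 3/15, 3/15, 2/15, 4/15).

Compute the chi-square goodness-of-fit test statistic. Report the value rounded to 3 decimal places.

n = 128; E_i = n·p_i = [25.60, 25.60, 25.60, 17.07, 34.13]
χ² = (35−25.60)²/25.60 + (32−25.60)²/25.60 + (37−25.60)²/25.60 + (9−17.07)²/17.07 + (15−34.13)²/34.13 = 24.6660
df = 4

test statistic = 24.666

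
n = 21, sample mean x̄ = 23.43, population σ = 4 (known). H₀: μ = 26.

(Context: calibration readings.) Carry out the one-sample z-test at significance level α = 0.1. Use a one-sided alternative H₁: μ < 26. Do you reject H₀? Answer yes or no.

reject H₀: yes

SE = σ/√n = 4/√21 = 0.8729
z = (x̄−μ₀)/SE = (23.43−26)/0.8729 = -2.9443
p-value (one-sided, H₁ less) = 0.00162
At α=0.1: p < α → reject H₀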